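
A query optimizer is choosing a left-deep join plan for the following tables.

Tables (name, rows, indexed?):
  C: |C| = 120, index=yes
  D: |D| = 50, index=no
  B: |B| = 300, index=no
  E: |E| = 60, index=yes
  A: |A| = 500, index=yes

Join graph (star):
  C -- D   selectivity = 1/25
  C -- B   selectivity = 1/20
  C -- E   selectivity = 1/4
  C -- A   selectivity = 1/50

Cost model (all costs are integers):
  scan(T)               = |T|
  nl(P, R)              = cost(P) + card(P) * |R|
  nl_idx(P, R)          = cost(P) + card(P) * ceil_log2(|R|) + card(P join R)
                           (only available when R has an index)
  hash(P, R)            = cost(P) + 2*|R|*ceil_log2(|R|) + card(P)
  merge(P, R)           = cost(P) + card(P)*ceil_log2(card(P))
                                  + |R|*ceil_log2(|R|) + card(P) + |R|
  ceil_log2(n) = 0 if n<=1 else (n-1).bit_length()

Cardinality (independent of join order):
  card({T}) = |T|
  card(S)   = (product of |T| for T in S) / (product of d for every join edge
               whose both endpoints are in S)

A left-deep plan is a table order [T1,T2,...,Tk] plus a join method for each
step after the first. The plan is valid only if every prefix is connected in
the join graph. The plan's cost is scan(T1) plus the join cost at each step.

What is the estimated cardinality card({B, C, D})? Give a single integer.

3600

Tables in S: B(300), C(120), D(50)
Edges inside S: C-D(d=25), C-B(d=20)
numerator = 300 * 120 * 50 = 1800000
denominator = 25 * 20 = 500
card(S) = 1800000 / 500 = 3600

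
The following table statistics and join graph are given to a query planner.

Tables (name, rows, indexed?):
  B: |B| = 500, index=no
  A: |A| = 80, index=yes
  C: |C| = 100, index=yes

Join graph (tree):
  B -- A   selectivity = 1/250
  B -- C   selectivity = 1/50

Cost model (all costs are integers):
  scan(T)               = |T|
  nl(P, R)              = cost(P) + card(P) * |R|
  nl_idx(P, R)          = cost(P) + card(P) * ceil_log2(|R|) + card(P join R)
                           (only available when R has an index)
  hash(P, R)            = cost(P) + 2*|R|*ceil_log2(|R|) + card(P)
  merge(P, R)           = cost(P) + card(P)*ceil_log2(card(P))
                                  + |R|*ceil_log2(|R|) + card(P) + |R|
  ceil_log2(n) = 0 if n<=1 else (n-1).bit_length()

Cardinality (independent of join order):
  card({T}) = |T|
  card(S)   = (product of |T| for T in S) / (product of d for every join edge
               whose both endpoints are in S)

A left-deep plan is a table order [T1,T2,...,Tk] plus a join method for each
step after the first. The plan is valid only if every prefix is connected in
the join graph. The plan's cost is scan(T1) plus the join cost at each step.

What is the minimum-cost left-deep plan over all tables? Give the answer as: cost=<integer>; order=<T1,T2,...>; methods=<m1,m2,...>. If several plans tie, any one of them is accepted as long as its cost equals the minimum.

cost=3560; order=B,A,C; methods=hash,nl_idx

Selinger DP (subsets sized 1..n):
  {B}: scan cost=500, card=500
  {A}: scan cost=80, card=80
  {C}: scan cost=100, card=100
  {AB}: card=160; try (A,hash)→2120, (A,nl_idx)→4160, (B,merge)→5720, (A,merge)→6140, (B,hash)→9160, (B,nl)→40080 …(+1); best=2120 via (A,hash)
  {BC}: card=1000; try (C,hash)→2400, (C,nl_idx)→5000, (B,merge)→5900, (C,merge)→6300, (B,hash)→9200, (B,nl)→50100 …(+1); best=2400 via (C,hash)
  {ABC}: card=320; try (C,nl_idx)→3560, (C,hash)→3680, (C,merge)→4360, (A,hash)→4520, (A,nl_idx)→9720, (A,merge)→14040 …(+2); best=3560 via (C,nl_idx)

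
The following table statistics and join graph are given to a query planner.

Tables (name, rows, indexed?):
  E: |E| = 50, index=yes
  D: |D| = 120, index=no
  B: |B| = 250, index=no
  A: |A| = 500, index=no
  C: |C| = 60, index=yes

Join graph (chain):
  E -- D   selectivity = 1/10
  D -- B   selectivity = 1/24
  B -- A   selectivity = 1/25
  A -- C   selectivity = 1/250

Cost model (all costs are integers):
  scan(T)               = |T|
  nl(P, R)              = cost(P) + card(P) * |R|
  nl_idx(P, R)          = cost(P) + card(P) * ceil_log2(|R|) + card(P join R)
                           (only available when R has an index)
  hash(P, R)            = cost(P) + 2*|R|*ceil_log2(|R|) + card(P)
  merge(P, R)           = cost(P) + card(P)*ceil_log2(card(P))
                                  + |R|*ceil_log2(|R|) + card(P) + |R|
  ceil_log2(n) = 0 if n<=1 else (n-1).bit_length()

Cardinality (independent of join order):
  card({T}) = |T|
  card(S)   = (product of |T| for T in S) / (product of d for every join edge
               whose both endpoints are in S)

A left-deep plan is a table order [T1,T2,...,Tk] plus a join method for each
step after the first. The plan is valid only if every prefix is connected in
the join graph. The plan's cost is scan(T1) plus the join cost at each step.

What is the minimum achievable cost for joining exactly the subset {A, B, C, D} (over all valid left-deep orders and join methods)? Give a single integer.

7810

Selinger DP over subsets of {A,B,C,D}:
  {D}: scan cost=120, card=120
  {B}: scan cost=250, card=250
  {A}: scan cost=500, card=500
  {C}: scan cost=60, card=60
  {BD}: card=1250; try (D,hash)→2180, (B,merge)→3330, (D,merge)→3460, (B,hash)→4240, (B,nl)→30120, (D,nl)→30250; best=2180 via (D,hash)
  {AB}: card=5000; try (B,hash)→5000, (A,merge)→7500, (B,merge)→7750, (A,hash)→9500, (A,nl)→125250, (B,nl)→125500; best=5000 via (B,hash)
  {AC}: card=120; try (C,hash)→1720, (C,nl_idx)→3620, (A,merge)→5480, (C,merge)→5920, (A,hash)→9120, (A,nl)→30060 …(+1); best=1720 via (C,hash)
  {ABD}: card=25000; try (D,hash)→11680, (A,hash)→12430, (A,merge)→22180, (D,merge)→75960, (D,nl)→605000, (A,nl)→627180; best=11680 via (D,hash)
  {ABC}: card=1200; try (B,merge)→4930, (B,hash)→5840, (C,hash)→10720, (B,nl)→31720, (C,nl_idx)→36200, (C,merge)→75420 …(+1); best=4930 via (B,merge)
  {ABCD}: card=6000; try (D,hash)→7810, (D,merge)→20290, (C,hash)→37400, (D,nl)→148930, (C,nl_idx)→167680, (C,merge)→412100 …(+1); best=7810 via (D,hash)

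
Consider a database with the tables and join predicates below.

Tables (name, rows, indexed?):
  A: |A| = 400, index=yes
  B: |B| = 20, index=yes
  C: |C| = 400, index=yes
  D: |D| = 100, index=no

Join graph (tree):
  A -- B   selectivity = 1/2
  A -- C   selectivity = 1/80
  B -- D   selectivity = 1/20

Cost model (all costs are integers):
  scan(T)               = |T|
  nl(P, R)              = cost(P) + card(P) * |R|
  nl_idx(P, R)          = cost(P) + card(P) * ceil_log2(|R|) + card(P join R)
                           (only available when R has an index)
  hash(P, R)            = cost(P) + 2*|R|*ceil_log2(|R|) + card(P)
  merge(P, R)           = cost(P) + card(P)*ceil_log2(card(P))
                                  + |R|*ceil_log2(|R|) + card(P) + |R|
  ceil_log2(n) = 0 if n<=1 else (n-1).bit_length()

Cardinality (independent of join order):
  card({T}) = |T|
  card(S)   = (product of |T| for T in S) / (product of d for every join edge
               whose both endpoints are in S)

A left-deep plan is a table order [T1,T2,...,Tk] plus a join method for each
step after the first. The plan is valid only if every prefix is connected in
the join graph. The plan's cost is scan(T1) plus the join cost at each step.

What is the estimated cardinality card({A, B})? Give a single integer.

Tables in S: A(400), B(20)
Edges inside S: A-B(d=2)
numerator = 400 * 20 = 8000
denominator = 2 = 2
card(S) = 8000 / 2 = 4000

4000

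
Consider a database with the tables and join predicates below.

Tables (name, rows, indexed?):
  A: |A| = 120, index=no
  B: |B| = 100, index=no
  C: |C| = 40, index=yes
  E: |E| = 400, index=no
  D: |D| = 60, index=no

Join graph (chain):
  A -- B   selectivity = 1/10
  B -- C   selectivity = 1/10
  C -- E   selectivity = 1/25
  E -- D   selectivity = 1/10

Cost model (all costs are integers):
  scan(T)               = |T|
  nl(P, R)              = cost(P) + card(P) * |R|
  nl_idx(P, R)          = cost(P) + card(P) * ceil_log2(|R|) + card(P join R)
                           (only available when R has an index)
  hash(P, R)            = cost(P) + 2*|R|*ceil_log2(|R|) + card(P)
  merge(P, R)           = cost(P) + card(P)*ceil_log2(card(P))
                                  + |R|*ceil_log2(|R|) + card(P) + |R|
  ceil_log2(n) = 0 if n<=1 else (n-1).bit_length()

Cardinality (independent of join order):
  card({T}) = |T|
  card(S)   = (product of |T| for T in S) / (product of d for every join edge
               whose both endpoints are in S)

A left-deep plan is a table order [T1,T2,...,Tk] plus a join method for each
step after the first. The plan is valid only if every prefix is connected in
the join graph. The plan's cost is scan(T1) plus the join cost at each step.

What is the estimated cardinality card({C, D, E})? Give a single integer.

Tables in S: C(40), D(60), E(400)
Edges inside S: C-E(d=25), E-D(d=10)
numerator = 40 * 60 * 400 = 960000
denominator = 25 * 10 = 250
card(S) = 960000 / 250 = 3840

3840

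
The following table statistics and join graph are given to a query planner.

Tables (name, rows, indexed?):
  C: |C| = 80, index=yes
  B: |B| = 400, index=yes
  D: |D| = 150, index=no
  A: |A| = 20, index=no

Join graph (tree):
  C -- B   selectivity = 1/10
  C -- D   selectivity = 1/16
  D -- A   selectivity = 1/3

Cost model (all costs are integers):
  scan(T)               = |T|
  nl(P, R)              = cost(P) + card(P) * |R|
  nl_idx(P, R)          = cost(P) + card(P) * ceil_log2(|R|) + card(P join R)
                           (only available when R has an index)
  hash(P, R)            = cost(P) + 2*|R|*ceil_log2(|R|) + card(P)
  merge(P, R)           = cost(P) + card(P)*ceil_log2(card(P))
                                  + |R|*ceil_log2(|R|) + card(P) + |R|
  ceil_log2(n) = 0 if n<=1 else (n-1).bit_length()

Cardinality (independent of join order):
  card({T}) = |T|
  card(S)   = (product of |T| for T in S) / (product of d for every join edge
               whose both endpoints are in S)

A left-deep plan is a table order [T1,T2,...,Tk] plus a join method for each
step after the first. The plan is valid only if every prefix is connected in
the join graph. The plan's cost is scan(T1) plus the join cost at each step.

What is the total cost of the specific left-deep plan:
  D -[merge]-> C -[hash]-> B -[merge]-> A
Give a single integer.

step 1: scan D: cost=150, card=150
step 2: join C via merge
    card(P join C) = 150*80/(16) = 750
    cost = 150 + 150*8 + 80*7 + 150 + 80 = 2140
step 3: join B via hash
    card(P join B) = 750*400/(10) = 30000
    cost = 2140 + 2*400*9 + 750 = 10090
step 4: join A via merge
    card(P join A) = 30000*20/(3) = 200000
    cost = 10090 + 30000*15 + 20*5 + 30000 + 20 = 490210

490210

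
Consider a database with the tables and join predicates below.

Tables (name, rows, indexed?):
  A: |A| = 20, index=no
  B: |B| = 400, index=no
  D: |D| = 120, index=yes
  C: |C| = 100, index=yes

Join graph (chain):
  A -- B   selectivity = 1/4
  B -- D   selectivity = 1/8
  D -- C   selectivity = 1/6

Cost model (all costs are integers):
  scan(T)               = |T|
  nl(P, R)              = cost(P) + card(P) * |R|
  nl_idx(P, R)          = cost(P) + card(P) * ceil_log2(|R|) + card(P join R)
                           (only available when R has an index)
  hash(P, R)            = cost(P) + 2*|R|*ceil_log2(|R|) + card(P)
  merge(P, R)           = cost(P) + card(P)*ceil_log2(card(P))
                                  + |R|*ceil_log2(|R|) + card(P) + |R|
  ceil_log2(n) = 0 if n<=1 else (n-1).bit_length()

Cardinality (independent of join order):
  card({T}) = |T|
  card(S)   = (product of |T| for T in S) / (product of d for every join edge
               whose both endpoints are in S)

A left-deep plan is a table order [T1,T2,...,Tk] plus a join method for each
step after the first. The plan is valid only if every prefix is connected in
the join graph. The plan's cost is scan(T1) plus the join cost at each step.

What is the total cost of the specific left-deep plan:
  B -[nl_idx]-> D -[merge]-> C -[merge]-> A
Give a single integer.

1894120

step 1: scan B: cost=400, card=400
step 2: join D via nl_idx
    card(P join D) = 400*120/(8) = 6000
    cost = 400 + 400*7 + 6000 = 9200
step 3: join C via merge
    card(P join C) = 6000*100/(6) = 100000
    cost = 9200 + 6000*13 + 100*7 + 6000 + 100 = 94000
step 4: join A via merge
    card(P join A) = 100000*20/(4) = 500000
    cost = 94000 + 100000*17 + 20*5 + 100000 + 20 = 1894120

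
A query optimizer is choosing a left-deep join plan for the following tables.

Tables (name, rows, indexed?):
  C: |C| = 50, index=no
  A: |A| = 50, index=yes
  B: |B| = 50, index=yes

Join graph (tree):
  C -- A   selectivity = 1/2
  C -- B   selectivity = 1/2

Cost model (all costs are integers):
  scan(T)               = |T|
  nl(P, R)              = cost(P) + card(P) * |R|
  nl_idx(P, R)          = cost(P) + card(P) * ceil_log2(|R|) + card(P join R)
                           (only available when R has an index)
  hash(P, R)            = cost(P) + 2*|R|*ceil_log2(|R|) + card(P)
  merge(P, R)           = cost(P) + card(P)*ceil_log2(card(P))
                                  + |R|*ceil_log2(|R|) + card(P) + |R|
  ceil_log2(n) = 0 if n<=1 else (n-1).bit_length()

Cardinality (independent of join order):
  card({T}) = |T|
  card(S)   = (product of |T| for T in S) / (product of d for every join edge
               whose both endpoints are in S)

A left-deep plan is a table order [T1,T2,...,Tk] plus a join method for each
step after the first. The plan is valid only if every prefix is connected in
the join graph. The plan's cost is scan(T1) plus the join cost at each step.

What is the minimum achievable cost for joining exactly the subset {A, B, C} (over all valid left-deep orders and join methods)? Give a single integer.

2550

Selinger DP over subsets of {A,B,C}:
  {C}: scan cost=50, card=50
  {A}: scan cost=50, card=50
  {B}: scan cost=50, card=50
  {AC}: card=1250; try (C,hash)→700, (A,hash)→700, (C,merge)→750, (A,merge)→750, (A,nl_idx)→1600, (C,nl)→2550 …(+1); best=700 via (C,hash)
  {BC}: card=1250; try (C,hash)→700, (B,hash)→700, (C,merge)→750, (B,merge)→750, (B,nl_idx)→1600, (C,nl)→2550 …(+1); best=700 via (C,hash)
  {ABC}: card=31250; try (B,hash)→2550, (A,hash)→2550, (B,merge)→16050, (A,merge)→16050, (B,nl_idx)→39450, (A,nl_idx)→39450 …(+2); best=2550 via (B,hash)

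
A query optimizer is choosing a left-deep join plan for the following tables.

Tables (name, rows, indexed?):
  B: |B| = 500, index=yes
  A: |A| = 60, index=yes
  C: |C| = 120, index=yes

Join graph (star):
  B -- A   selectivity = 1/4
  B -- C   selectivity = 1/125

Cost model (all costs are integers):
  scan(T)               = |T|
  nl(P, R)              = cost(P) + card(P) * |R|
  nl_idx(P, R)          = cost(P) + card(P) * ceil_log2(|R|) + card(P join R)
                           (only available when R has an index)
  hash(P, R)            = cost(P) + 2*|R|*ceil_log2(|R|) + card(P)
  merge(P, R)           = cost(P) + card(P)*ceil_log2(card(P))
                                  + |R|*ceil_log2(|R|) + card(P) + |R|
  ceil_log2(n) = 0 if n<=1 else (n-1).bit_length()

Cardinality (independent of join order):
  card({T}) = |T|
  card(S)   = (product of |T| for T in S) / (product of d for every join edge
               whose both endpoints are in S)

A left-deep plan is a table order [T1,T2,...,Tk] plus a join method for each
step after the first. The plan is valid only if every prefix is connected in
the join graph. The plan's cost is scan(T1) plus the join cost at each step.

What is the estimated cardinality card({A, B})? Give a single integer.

7500

Tables in S: A(60), B(500)
Edges inside S: B-A(d=4)
numerator = 60 * 500 = 30000
denominator = 4 = 4
card(S) = 30000 / 4 = 7500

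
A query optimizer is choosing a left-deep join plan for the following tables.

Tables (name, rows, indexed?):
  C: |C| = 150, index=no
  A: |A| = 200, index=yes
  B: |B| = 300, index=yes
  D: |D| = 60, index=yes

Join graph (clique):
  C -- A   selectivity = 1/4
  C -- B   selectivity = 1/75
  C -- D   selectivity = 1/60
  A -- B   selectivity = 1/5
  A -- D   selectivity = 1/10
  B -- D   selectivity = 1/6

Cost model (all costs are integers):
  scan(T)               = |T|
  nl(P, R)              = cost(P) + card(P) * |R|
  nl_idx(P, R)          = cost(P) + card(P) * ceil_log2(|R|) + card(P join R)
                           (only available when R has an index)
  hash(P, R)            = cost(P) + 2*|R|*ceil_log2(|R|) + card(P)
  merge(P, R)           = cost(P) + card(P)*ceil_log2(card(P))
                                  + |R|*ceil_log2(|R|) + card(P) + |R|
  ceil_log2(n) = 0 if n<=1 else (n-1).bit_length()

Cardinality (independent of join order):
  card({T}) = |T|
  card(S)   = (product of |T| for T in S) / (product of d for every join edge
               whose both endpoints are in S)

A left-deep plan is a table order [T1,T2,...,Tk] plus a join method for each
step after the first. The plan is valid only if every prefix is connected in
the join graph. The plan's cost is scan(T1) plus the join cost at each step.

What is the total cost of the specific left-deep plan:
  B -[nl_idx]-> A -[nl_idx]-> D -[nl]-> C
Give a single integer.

step 1: scan B: cost=300, card=300
step 2: join A via nl_idx
    card(P join A) = 300*200/(5) = 12000
    cost = 300 + 300*8 + 12000 = 14700
step 3: join D via nl_idx
    card(P join D) = 12000*60/(10*6) = 12000
    cost = 14700 + 12000*6 + 12000 = 98700
step 4: join C via nl
    card(P join C) = 12000*150/(4*75*60) = 100
    cost = 98700 + 12000*150 = 1898700

1898700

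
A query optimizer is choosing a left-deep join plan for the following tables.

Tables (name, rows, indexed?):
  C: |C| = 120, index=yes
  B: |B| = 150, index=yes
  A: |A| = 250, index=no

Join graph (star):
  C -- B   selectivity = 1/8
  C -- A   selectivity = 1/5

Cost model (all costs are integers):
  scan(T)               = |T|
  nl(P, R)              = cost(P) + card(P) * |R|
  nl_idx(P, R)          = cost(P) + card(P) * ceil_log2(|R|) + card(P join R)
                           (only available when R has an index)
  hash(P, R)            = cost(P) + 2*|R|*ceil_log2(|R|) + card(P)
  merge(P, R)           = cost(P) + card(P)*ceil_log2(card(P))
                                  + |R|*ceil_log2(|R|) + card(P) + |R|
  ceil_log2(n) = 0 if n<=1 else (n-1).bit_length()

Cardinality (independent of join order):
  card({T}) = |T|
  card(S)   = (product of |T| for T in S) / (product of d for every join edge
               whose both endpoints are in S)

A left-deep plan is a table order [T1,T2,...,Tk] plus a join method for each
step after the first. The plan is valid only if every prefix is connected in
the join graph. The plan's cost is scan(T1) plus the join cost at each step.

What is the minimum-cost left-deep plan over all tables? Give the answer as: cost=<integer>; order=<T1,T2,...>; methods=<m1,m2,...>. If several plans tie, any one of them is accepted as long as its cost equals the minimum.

Selinger DP (subsets sized 1..n):
  {C}: scan cost=120, card=120
  {B}: scan cost=150, card=150
  {A}: scan cost=250, card=250
  {BC}: card=2250; try (C,hash)→1980, (B,merge)→2430, (C,merge)→2460, (B,hash)→2640, (B,nl_idx)→3330, (C,nl_idx)→3450 …(+2); best=1980 via (C,hash)
  {AC}: card=6000; try (C,hash)→2180, (A,merge)→3330, (C,merge)→3460, (A,hash)→4240, (C,nl_idx)→8000, (A,nl)→30120 …(+1); best=2180 via (C,hash)
  {ABC}: card=112500; try (A,hash)→8230, (B,hash)→10580, (A,merge)→33480, (B,merge)→87530, (B,nl_idx)→162680, (A,nl)→564480 …(+1); best=8230 via (A,hash)

cost=8230; order=B,C,A; methods=hash,hash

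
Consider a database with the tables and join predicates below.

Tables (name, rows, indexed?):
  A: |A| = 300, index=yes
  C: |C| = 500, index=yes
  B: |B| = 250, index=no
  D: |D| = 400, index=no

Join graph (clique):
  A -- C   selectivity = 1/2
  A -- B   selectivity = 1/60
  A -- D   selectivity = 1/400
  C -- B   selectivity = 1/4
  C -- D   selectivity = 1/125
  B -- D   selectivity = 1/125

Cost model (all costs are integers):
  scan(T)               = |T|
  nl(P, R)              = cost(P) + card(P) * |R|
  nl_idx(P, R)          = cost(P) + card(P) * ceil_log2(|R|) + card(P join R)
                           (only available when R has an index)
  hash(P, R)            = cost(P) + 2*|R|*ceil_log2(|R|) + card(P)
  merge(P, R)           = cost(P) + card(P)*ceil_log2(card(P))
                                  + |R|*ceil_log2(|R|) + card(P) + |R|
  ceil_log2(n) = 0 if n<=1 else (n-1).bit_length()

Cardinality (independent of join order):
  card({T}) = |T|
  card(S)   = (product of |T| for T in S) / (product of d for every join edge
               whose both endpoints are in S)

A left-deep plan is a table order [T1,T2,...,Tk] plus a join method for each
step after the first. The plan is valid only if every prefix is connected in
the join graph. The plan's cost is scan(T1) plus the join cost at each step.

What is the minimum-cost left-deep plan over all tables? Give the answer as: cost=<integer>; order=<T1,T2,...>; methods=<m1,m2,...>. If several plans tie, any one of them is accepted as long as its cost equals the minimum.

cost=8695; order=D,A,B,C; methods=nl_idx,hash,nl_idx

Selinger DP (subsets sized 1..n):
  {A}: scan cost=300, card=300
  {C}: scan cost=500, card=500
  {B}: scan cost=250, card=250
  {D}: scan cost=400, card=400
  {AC}: card=75000; try (A,hash)→6400, (C,merge)→8300, (A,merge)→8500, (C,hash)→9600, (C,nl_idx)→78000, (A,nl_idx)→80000 …(+2); best=6400 via (A,hash)
  {AB}: card=1250; try (A,nl_idx)→3750, (B,hash)→4600, (A,merge)→5500, (B,merge)→5550, (A,hash)→5900, (A,nl)→75250 …(+1); best=3750 via (A,nl_idx)
  {AD}: card=300; try (A,nl_idx)→4300, (A,hash)→6200, (D,merge)→7300, (A,merge)→7400, (D,hash)→7800, (D,nl)→120300 …(+1); best=4300 via (A,nl_idx)
  {BC}: card=31250; try (B,hash)→5000, (C,merge)→7500, (B,merge)→7750, (C,hash)→9500, (C,nl_idx)→33750, (C,nl)→125250 …(+1); best=5000 via (B,hash)
  {CD}: card=1600; try (C,nl_idx)→5600, (D,hash)→8200, (C,merge)→9400, (D,merge)→9500, (C,hash)→9800, (C,nl)→200400 …(+1); best=5600 via (C,nl_idx)
  {BD}: card=800; try (B,hash)→4800, (D,merge)→6500, (B,merge)→6650, (D,hash)→7700, (D,nl)→100250, (B,nl)→100400; best=4800 via (B,hash)
  {ABC}: card=78125; try (C,hash)→14000, (C,merge)→23750, (A,hash)→41650, (B,hash)→85400, (C,nl_idx)→93125, (A,nl_idx)→364375 …(+5); best=14000 via (C,hash)
  {ACD}: card=600; try (C,nl_idx)→7600, (C,merge)→12300, (A,hash)→12600, (C,hash)→13600, (A,nl_idx)→20600, (A,merge)→27800 …(+5); best=7600 via (C,nl_idx)
  {ABD}: card=10; try (B,hash)→8600, (B,merge)→9550, (A,hash)→11000, (A,nl_idx)→12010, (D,hash)→12200, (A,merge)→16600 …(+4); best=8600 via (B,hash)
  {BCD}: card=800; try (B,hash)→11200, (C,nl_idx)→12800, (C,hash)→14600, (C,merge)→18600, (B,merge)→27050, (D,hash)→43450 …(+4); best=11200 via (B,hash)
  {ABCD}: card=5; try (C,nl_idx)→8695, (B,hash)→12200, (C,nl)→13600, (C,merge)→13650, (B,merge)→16450, (A,hash)→17400 …(+8); best=8695 via (C,nl_idx)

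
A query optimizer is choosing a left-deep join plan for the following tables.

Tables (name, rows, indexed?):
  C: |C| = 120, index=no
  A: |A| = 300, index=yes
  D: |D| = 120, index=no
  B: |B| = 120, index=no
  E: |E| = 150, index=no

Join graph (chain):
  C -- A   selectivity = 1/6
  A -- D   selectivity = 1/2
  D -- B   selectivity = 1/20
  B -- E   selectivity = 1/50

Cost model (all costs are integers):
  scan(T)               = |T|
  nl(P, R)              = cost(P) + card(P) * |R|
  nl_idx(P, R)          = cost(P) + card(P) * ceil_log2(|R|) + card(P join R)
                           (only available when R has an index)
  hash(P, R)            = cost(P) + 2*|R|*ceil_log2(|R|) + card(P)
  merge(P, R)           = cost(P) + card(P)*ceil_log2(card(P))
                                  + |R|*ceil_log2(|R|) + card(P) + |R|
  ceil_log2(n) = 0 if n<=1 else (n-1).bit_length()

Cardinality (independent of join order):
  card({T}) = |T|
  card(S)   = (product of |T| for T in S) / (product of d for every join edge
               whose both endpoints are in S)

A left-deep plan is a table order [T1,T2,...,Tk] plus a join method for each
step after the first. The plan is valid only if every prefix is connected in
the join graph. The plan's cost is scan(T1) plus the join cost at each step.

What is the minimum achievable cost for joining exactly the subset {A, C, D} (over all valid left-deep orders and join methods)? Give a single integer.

9960

Selinger DP over subsets of {A,C,D}:
  {C}: scan cost=120, card=120
  {A}: scan cost=300, card=300
  {D}: scan cost=120, card=120
  {AC}: card=6000; try (C,hash)→2280, (A,merge)→4080, (C,merge)→4260, (A,hash)→5640, (A,nl_idx)→7200, (A,nl)→36120 …(+1); best=2280 via (C,hash)
  {AD}: card=18000; try (D,hash)→2280, (A,merge)→4080, (D,merge)→4260, (A,hash)→5640, (A,nl_idx)→19200, (A,nl)→36120 …(+1); best=2280 via (D,hash)
  {ACD}: card=360000; try (D,hash)→9960, (C,hash)→21960, (D,merge)→87240, (C,merge)→291240, (D,nl)→722280, (C,nl)→2162280; best=9960 via (D,hash)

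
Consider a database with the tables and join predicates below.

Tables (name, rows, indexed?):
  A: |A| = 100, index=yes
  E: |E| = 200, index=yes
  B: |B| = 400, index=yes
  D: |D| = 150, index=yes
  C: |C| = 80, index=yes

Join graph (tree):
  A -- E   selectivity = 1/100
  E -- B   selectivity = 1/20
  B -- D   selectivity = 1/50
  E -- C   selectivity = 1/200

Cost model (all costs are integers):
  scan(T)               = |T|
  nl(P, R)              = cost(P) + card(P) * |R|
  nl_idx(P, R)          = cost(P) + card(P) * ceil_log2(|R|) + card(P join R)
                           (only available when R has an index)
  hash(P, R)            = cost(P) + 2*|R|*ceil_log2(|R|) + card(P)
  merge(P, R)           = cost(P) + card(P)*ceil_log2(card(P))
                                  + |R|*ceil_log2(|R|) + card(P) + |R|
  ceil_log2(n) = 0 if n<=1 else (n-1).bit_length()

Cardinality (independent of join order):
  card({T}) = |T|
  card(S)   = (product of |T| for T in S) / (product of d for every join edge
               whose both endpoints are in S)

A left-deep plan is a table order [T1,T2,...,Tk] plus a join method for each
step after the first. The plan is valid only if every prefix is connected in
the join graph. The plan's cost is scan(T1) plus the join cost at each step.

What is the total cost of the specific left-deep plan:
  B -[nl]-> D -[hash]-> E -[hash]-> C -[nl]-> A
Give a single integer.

step 1: scan B: cost=400, card=400
step 2: join D via nl
    card(P join D) = 400*150/(50) = 1200
    cost = 400 + 400*150 = 60400
step 3: join E via hash
    card(P join E) = 1200*200/(20) = 12000
    cost = 60400 + 2*200*8 + 1200 = 64800
step 4: join C via hash
    card(P join C) = 12000*80/(200) = 4800
    cost = 64800 + 2*80*7 + 12000 = 77920
step 5: join A via nl
    card(P join A) = 4800*100/(100) = 4800
    cost = 77920 + 4800*100 = 557920

557920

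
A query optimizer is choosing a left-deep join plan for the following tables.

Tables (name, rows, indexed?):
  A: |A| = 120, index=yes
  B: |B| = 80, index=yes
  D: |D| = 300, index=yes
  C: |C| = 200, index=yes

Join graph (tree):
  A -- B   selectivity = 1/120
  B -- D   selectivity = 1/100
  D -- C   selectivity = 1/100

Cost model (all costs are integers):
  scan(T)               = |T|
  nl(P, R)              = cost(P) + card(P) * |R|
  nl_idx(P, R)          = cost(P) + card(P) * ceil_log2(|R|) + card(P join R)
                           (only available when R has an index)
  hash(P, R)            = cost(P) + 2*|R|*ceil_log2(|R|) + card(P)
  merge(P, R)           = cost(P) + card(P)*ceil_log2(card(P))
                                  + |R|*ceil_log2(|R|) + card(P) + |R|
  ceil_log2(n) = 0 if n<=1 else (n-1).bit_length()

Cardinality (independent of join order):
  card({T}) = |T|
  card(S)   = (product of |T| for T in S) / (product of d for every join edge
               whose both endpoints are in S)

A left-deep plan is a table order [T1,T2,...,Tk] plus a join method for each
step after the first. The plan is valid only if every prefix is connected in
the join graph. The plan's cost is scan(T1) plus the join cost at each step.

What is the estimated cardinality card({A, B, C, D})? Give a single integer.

480

Tables in S: A(120), B(80), C(200), D(300)
Edges inside S: A-B(d=120), B-D(d=100), D-C(d=100)
numerator = 120 * 80 * 200 * 300 = 576000000
denominator = 120 * 100 * 100 = 1200000
card(S) = 576000000 / 1200000 = 480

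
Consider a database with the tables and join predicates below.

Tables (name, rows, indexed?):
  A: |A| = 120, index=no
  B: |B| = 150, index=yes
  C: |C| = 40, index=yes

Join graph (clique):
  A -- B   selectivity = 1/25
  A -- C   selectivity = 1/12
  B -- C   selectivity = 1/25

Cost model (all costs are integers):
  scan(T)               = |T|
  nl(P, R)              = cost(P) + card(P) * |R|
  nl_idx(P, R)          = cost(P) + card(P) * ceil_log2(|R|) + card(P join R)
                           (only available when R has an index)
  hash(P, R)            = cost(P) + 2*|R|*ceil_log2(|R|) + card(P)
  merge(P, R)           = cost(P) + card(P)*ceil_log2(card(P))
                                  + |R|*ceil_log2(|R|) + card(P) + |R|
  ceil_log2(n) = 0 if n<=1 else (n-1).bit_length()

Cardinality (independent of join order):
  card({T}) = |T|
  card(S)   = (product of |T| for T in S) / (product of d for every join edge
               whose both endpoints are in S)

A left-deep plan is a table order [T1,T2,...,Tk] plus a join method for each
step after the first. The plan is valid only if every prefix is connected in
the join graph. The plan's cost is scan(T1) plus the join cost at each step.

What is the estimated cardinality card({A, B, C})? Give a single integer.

Tables in S: A(120), B(150), C(40)
Edges inside S: A-B(d=25), A-C(d=12), B-C(d=25)
numerator = 120 * 150 * 40 = 720000
denominator = 25 * 12 * 25 = 7500
card(S) = 720000 / 7500 = 96

96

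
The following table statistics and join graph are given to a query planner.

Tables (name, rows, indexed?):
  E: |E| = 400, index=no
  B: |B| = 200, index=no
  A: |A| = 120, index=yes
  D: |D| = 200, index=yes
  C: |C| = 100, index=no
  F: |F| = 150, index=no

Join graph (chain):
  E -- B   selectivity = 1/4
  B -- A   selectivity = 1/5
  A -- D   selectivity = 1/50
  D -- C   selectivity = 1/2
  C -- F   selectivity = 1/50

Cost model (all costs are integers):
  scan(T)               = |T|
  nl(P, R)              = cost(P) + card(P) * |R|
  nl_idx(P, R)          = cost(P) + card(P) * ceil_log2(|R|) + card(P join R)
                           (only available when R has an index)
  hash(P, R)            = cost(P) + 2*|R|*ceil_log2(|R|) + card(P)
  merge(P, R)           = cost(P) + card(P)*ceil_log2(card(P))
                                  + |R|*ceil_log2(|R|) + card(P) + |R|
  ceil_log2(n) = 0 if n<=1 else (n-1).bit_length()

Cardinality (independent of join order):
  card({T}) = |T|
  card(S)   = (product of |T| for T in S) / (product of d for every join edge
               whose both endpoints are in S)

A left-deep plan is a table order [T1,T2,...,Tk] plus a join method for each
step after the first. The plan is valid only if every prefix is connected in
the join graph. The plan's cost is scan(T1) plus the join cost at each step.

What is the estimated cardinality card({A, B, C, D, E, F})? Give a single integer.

Tables in S: A(120), B(200), C(100), D(200), E(400), F(150)
Edges inside S: E-B(d=4), B-A(d=5), A-D(d=50), D-C(d=2), C-F(d=50)
numerator = 120 * 200 * 100 * 200 * 400 * 150 = 28800000000000
denominator = 4 * 5 * 50 * 2 * 50 = 100000
card(S) = 28800000000000 / 100000 = 288000000

288000000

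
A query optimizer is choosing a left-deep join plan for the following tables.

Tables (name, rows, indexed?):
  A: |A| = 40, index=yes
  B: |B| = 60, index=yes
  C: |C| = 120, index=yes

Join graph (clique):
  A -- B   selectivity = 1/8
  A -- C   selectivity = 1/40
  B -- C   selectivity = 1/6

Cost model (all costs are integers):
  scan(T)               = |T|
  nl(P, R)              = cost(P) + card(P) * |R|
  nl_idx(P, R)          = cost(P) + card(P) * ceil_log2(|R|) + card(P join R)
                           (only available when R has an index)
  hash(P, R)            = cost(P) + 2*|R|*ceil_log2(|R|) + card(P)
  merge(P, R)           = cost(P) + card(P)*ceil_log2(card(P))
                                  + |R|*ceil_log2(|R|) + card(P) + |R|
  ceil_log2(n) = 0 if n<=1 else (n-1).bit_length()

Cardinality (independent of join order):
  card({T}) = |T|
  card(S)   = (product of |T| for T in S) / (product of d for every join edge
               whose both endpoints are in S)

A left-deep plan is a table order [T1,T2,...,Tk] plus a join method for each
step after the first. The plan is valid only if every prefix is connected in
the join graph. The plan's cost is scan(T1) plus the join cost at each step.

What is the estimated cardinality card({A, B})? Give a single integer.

Tables in S: A(40), B(60)
Edges inside S: A-B(d=8)
numerator = 40 * 60 = 2400
denominator = 8 = 8
card(S) = 2400 / 8 = 300

300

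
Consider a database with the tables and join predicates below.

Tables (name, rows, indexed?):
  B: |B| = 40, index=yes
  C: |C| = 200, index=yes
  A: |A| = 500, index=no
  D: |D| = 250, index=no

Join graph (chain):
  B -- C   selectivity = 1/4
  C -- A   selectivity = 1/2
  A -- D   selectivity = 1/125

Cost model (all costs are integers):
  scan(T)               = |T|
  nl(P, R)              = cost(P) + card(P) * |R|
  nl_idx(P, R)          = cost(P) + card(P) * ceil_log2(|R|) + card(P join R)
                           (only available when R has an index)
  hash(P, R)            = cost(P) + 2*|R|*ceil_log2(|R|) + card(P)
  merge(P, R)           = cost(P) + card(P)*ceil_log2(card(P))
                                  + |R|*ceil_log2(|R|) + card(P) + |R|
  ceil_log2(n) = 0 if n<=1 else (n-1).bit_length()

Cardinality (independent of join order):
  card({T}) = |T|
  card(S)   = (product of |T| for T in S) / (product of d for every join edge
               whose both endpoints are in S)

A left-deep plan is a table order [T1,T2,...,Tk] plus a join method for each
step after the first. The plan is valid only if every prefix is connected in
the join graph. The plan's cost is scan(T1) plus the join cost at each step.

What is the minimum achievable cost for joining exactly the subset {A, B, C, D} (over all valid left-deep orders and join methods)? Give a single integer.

109680

Selinger DP over subsets of {A,B,C,D}:
  {B}: scan cost=40, card=40
  {C}: scan cost=200, card=200
  {A}: scan cost=500, card=500
  {D}: scan cost=250, card=250
  {BC}: card=2000; try (B,hash)→880, (C,merge)→2120, (B,merge)→2280, (C,nl_idx)→2360, (C,hash)→3280, (B,nl_idx)→3400 …(+2); best=880 via (B,hash)
  {AC}: card=50000; try (C,hash)→4200, (A,merge)→7000, (C,merge)→7300, (A,hash)→9400, (C,nl_idx)→54500, (A,nl)→100200 …(+1); best=4200 via (C,hash)
  {AD}: card=1000; try (D,hash)→5000, (A,merge)→7500, (D,merge)→7750, (A,hash)→9500, (A,nl)→125250, (D,nl)→125500; best=5000 via (D,hash)
  {ABC}: card=500000; try (A,hash)→11880, (A,merge)→29880, (B,hash)→54680, (B,nl_idx)→804200, (B,merge)→854480, (A,nl)→1000880 …(+1); best=11880 via (A,hash)
  {ACD}: card=100000; try (C,hash)→9200, (C,merge)→17800, (D,hash)→58200, (C,nl_idx)→113000, (C,nl)→205000, (D,merge)→856450 …(+1); best=9200 via (C,hash)
  {ABCD}: card=1000000; try (B,hash)→109680, (D,hash)→515880, (B,nl_idx)→1609200, (B,merge)→1809480, (B,nl)→4009200, (D,merge)→10014130 …(+1); best=109680 via (B,hash)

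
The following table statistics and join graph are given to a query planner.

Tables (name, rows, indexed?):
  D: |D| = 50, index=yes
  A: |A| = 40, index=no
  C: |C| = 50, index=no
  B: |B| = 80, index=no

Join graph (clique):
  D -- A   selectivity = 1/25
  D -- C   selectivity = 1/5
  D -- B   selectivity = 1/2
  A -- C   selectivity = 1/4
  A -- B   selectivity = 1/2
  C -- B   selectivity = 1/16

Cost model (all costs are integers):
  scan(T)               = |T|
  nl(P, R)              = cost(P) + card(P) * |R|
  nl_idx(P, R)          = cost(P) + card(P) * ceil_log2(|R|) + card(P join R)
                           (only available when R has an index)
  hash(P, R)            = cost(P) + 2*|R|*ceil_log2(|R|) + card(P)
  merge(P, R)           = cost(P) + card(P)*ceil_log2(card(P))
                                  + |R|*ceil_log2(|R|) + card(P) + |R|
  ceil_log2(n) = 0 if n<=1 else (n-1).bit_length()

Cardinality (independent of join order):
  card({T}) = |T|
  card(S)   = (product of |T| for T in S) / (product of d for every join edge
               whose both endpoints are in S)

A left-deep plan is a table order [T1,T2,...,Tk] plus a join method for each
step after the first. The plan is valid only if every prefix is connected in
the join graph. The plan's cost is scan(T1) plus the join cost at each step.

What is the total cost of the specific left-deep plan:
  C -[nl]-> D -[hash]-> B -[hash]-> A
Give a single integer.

step 1: scan C: cost=50, card=50
step 2: join D via nl
    card(P join D) = 50*50/(5) = 500
    cost = 50 + 50*50 = 2550
step 3: join B via hash
    card(P join B) = 500*80/(2*16) = 1250
    cost = 2550 + 2*80*7 + 500 = 4170
step 4: join A via hash
    card(P join A) = 1250*40/(25*4*2) = 250
    cost = 4170 + 2*40*6 + 1250 = 5900

5900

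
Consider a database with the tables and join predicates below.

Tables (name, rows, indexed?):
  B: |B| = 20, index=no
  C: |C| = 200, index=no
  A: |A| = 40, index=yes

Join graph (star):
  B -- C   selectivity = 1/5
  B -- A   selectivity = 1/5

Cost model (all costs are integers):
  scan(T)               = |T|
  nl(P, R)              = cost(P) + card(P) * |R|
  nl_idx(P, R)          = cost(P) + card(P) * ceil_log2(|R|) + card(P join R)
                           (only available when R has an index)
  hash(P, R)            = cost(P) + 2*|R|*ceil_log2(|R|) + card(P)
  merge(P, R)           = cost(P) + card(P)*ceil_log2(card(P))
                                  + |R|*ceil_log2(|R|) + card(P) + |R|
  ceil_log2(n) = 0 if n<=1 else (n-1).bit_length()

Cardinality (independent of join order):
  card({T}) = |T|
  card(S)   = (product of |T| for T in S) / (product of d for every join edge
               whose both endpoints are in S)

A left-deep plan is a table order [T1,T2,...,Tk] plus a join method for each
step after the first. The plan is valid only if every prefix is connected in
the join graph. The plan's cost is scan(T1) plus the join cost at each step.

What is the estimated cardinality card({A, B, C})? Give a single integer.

Tables in S: A(40), B(20), C(200)
Edges inside S: B-C(d=5), B-A(d=5)
numerator = 40 * 20 * 200 = 160000
denominator = 5 * 5 = 25
card(S) = 160000 / 25 = 6400

6400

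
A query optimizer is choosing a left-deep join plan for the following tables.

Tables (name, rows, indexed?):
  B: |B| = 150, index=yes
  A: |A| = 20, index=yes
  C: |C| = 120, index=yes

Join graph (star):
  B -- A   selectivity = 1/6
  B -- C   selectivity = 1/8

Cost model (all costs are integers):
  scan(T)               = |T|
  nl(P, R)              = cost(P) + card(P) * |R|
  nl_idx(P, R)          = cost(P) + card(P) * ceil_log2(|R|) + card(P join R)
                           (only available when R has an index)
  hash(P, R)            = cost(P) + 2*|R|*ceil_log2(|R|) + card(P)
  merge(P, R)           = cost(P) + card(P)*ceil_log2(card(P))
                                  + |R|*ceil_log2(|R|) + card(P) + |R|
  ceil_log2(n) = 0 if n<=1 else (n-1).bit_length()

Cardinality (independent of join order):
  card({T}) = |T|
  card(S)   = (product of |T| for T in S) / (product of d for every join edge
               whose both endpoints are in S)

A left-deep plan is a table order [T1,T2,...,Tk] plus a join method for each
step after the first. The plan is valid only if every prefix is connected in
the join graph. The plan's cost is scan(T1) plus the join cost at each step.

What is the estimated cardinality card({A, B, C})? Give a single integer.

Tables in S: A(20), B(150), C(120)
Edges inside S: B-A(d=6), B-C(d=8)
numerator = 20 * 150 * 120 = 360000
denominator = 6 * 8 = 48
card(S) = 360000 / 48 = 7500

7500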